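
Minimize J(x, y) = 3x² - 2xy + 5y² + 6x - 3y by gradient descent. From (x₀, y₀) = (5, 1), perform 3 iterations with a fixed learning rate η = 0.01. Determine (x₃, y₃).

∇J = (6x - 2y + 6, -2x + 10y - 3)
(x₁, y₁) = (5, 1) − 0.01·(34, -3) = (4.66, 1.03)
(x₂, y₂) = (4.66, 1.03) − 0.01·(31.9, -2.02) = (4.341, 1.0502)
(x₃, y₃) = (4.341, 1.0502) − 0.01·(29.9456, -1.18) = (4.041544, 1.062)

(4.041544, 1.062)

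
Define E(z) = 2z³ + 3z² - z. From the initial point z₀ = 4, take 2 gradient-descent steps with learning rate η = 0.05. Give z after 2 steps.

E′(z) = 6z² + 6z - 1
z₁ = 4 − 0.05·119 = -1.95
z₂ = -1.95 − 0.05·10.115 = -2.45575

-2.45575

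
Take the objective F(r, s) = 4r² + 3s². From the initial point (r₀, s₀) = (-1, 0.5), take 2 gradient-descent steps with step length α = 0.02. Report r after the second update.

∇F = (8r, 6s)
(r₁, s₁) = (-1, 0.5) − 0.02·(-8, 3) = (-0.84, 0.44)
(r₂, s₂) = (-0.84, 0.44) − 0.02·(-6.72, 2.64) = (-0.7056, 0.3872)
r = -0.7056

-0.7056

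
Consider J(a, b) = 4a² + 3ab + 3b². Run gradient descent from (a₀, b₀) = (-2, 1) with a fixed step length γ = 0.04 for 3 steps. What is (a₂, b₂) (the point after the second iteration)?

∇J = (8a + 3b, 3a + 6b)
Step 1: at (-2, 1), ∇J = (-13, 0) → (-2, 1) − 0.04·(-13, 0) = (-1.48, 1)
Step 2: at (-1.48, 1), ∇J = (-8.84, 1.56) → (-1.48, 1) − 0.04·(-8.84, 1.56) = (-1.1264, 0.9376)

(-1.1264, 0.9376)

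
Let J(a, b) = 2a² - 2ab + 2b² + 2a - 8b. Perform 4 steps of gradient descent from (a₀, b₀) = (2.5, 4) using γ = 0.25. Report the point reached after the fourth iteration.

(0.78125, 2.4375)

∇J = (4a - 2b + 2, -2a + 4b - 8)
(a₁, b₁) = (2.5, 4) − 0.25·(4, 3) = (1.5, 3.25)
(a₂, b₂) = (1.5, 3.25) − 0.25·(1.5, 2) = (1.125, 2.75)
(a₃, b₃) = (1.125, 2.75) − 0.25·(1, 0.75) = (0.875, 2.5625)
(a₄, b₄) = (0.875, 2.5625) − 0.25·(0.375, 0.5) = (0.78125, 2.4375)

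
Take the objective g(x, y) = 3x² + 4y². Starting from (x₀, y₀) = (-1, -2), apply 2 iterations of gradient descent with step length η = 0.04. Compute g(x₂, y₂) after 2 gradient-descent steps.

∇g = (6x, 8y)
Step 1: at (-1, -2), ∇g = (-6, -16) → (-1, -2) − 0.04·(-6, -16) = (-0.76, -1.36)
Step 2: at (-0.76, -1.36), ∇g = (-4.56, -10.88) → (-0.76, -1.36) − 0.04·(-4.56, -10.88) = (-0.5776, -0.9248)
g(-0.5776, -0.9248) = 4.42188544

4.42188544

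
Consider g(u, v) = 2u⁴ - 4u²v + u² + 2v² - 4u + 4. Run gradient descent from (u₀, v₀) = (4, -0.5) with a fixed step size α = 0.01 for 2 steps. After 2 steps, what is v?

0.223296

∇g = (8u³ - 8uv + 2u - 4, -4u² + 4v)
(u₁, v₁) = (4, -0.5) − 0.01·(532, -66) = (-1.32, 0.16)
(u₂, v₂) = (-1.32, 0.16) − 0.01·(-23.350144, -6.3296) = (-1.08649856, 0.223296)
v = 0.223296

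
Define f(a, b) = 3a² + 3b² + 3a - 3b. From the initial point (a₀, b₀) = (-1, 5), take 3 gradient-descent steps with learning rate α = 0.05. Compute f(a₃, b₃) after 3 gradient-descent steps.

∇f = (6a + 3, 6b - 3)
(a₁, b₁) = (-1, 5) − 0.05·(-3, 27) = (-0.85, 3.65)
(a₂, b₂) = (-0.85, 3.65) − 0.05·(-2.1, 18.9) = (-0.745, 2.705)
(a₃, b₃) = (-0.745, 2.705) − 0.05·(-1.47, 13.23) = (-0.6715, 2.0435)
f(-0.6715, 2.0435) = 5.7354135

5.7354135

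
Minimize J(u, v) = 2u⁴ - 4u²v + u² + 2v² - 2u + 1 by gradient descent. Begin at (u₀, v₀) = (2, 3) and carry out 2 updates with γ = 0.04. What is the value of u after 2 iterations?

1.88084736

∇J = (8u³ - 8uv + 2u - 2, -4u² + 4v)
Step 1: at (2, 3), ∇J = (18, -4) → (2, 3) − 0.04·(18, -4) = (1.28, 3.16)
Step 2: at (1.28, 3.16), ∇J = (-15.021184, 6.0864) → (1.28, 3.16) − 0.04·(-15.021184, 6.0864) = (1.88084736, 2.916544)
u = 1.88084736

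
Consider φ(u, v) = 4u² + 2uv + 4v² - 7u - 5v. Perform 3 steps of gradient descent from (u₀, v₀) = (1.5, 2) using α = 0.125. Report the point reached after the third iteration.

∇φ = (8u + 2v - 7, 2u + 8v - 5)
(u₁, v₁) = (1.5, 2) − 0.125·(9, 14) = (0.375, 0.25)
(u₂, v₂) = (0.375, 0.25) − 0.125·(-3.5, -2.25) = (0.8125, 0.53125)
(u₃, v₃) = (0.8125, 0.53125) − 0.125·(0.5625, 0.875) = (0.7421875, 0.421875)

(0.7421875, 0.421875)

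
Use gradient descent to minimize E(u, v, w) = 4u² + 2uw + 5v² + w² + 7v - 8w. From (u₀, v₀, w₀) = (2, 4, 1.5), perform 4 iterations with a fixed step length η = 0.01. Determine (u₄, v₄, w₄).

∇E = (8u + 2w, 10v + 7, 2u + 2w - 8)
(u₁, v₁, w₁) = (2, 4, 1.5) − 0.01·(19, 47, -1) = (1.81, 3.53, 1.51)
(u₂, v₂, w₂) = (1.81, 3.53, 1.51) − 0.01·(17.5, 42.3, -1.36) = (1.635, 3.107, 1.5236)
(u₃, v₃, w₃) = (1.635, 3.107, 1.5236) − 0.01·(16.1272, 38.07, -1.6828) = (1.473728, 2.7263, 1.540428)
(u₄, v₄, w₄) = (1.473728, 2.7263, 1.540428) − 0.01·(14.87068, 34.263, -1.971688) = (1.3250212, 2.38367, 1.56014488)

(1.3250212, 2.38367, 1.56014488)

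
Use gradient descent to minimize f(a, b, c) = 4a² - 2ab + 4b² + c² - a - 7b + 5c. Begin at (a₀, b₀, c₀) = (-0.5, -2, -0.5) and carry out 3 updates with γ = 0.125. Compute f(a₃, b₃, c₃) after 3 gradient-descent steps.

-9.0966796875

∇f = (8a - 2b - 1, -2a + 8b - 7, 2c + 5)
Step 1: at (-0.5, -2, -0.5), ∇f = (-1, -22, 4) → (-0.5, -2, -0.5) − 0.125·(-1, -22, 4) = (-0.375, 0.75, -1)
Step 2: at (-0.375, 0.75, -1), ∇f = (-5.5, -0.25, 3) → (-0.375, 0.75, -1) − 0.125·(-5.5, -0.25, 3) = (0.3125, 0.78125, -1.375)
Step 3: at (0.3125, 0.78125, -1.375), ∇f = (-0.0625, -1.375, 2.25) → (0.3125, 0.78125, -1.375) − 0.125·(-0.0625, -1.375, 2.25) = (0.3203125, 0.953125, -1.65625)
f(0.3203125, 0.953125, -1.65625) = -9.0966796875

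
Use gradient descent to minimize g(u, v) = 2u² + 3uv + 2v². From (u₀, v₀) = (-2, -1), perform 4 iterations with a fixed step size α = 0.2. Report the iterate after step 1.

∇g = (4u + 3v, 3u + 4v)
(u₁, v₁) = (-2, -1) − 0.2·(-11, -10) = (0.2, 1)

(0.2, 1)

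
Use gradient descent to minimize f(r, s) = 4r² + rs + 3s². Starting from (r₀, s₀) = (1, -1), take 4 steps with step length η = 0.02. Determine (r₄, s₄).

∇f = (8r + s, r + 6s)
(r₁, s₁) = (1, -1) − 0.02·(7, -5) = (0.86, -0.9)
(r₂, s₂) = (0.86, -0.9) − 0.02·(5.98, -4.54) = (0.7404, -0.8092)
(r₃, s₃) = (0.7404, -0.8092) − 0.02·(5.114, -4.1148) = (0.63812, -0.726904)
(r₄, s₄) = (0.63812, -0.726904) − 0.02·(4.378056, -3.723304) = (0.55055888, -0.65243792)

(0.55055888, -0.65243792)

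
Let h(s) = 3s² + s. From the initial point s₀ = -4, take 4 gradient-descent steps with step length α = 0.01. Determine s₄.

h′(s) = 6s + 1
Step 1: h′(-4) = -23; s₁ = -4 − 0.01·(-23) = -3.77
Step 2: h′(-3.77) = -21.62; s₂ = -3.77 − 0.01·(-21.62) = -3.5538
Step 3: h′(-3.5538) = -20.3228; s₃ = -3.5538 − 0.01·(-20.3228) = -3.350572
Step 4: h′(-3.350572) = -19.103432; s₄ = -3.350572 − 0.01·(-19.103432) = -3.15953768

-3.15953768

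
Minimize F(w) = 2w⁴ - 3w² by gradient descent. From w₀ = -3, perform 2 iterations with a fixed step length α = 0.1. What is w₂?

F′(w) = 8w³ - 6w
w₁ = -3 − 0.1·(-198) = 16.8
w₂ = 16.8 − 0.1·37832.256 = -3766.4256

-3766.4256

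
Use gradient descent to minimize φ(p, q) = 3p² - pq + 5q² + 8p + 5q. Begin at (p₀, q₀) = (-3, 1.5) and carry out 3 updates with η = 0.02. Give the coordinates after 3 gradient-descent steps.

∇φ = (6p - q + 8, -p + 10q + 5)
Step 1: at (-3, 1.5), ∇φ = (-11.5, 23) → (-3, 1.5) − 0.02·(-11.5, 23) = (-2.77, 1.04)
Step 2: at (-2.77, 1.04), ∇φ = (-9.66, 18.17) → (-2.77, 1.04) − 0.02·(-9.66, 18.17) = (-2.5768, 0.6766)
Step 3: at (-2.5768, 0.6766), ∇φ = (-8.1374, 14.3428) → (-2.5768, 0.6766) − 0.02·(-8.1374, 14.3428) = (-2.414052, 0.389744)

(-2.414052, 0.389744)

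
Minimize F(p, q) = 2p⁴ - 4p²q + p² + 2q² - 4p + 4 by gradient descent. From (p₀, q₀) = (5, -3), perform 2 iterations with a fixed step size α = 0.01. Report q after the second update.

∇F = (8p³ - 8pq + 2p - 4, -4p² + 4q)
Step 1: at (5, -3), ∇F = (1126, -112) → (5, -3) − 0.01·(1126, -112) = (-6.26, -1.88)
Step 2: at (-6.26, -1.88), ∇F = (-2073.185408, -164.2704) → (-6.26, -1.88) − 0.01·(-2073.185408, -164.2704) = (14.47185408, -0.237296)
q = -0.237296

-0.237296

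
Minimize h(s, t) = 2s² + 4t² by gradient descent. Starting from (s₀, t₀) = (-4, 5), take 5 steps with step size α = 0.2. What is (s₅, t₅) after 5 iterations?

∇h = (4s, 8t)
Step 1: at (-4, 5), ∇h = (-16, 40) → (-4, 5) − 0.2·(-16, 40) = (-0.8, -3)
Step 2: at (-0.8, -3), ∇h = (-3.2, -24) → (-0.8, -3) − 0.2·(-3.2, -24) = (-0.16, 1.8)
Step 3: at (-0.16, 1.8), ∇h = (-0.64, 14.4) → (-0.16, 1.8) − 0.2·(-0.64, 14.4) = (-0.032, -1.08)
Step 4: at (-0.032, -1.08), ∇h = (-0.128, -8.64) → (-0.032, -1.08) − 0.2·(-0.128, -8.64) = (-0.0064, 0.648)
Step 5: at (-0.0064, 0.648), ∇h = (-0.0256, 5.184) → (-0.0064, 0.648) − 0.2·(-0.0256, 5.184) = (-0.00128, -0.3888)

(-0.00128, -0.3888)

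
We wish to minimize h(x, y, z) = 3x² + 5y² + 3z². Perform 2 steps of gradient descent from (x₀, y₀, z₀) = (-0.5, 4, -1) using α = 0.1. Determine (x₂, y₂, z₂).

(-0.08, 0, -0.16)

∇h = (6x, 10y, 6z)
Step 1: at (-0.5, 4, -1), ∇h = (-3, 40, -6) → (-0.5, 4, -1) − 0.1·(-3, 40, -6) = (-0.2, 0, -0.4)
Step 2: at (-0.2, 0, -0.4), ∇h = (-1.2, 0, -2.4) → (-0.2, 0, -0.4) − 0.1·(-1.2, 0, -2.4) = (-0.08, 0, -0.16)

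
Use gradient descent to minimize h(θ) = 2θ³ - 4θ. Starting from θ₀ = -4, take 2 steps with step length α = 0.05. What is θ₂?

h′(θ) = 6θ² - 4
θ₁ = -4 − 0.05·92 = -8.6
θ₂ = -8.6 − 0.05·439.76 = -30.588

-30.588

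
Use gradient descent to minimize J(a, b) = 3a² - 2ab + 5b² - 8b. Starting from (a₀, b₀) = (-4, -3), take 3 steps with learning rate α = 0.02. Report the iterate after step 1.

∇J = (6a - 2b, -2a + 10b - 8)
(a₁, b₁) = (-4, -3) − 0.02·(-18, -30) = (-3.64, -2.4)

(-3.64, -2.4)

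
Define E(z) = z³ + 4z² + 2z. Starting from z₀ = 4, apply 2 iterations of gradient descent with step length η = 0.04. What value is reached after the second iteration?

E′(z) = 3z² + 8z + 2
Step 1: E′(4) = 82; z₁ = 4 − 0.04·82 = 0.72
Step 2: E′(0.72) = 9.3152; z₂ = 0.72 − 0.04·9.3152 = 0.347392

0.347392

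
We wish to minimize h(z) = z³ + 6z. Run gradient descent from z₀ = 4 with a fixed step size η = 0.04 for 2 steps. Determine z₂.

1.193728

h′(z) = 3z² + 6
Step 1: h′(4) = 54; z₁ = 4 − 0.04·54 = 1.84
Step 2: h′(1.84) = 16.1568; z₂ = 1.84 − 0.04·16.1568 = 1.193728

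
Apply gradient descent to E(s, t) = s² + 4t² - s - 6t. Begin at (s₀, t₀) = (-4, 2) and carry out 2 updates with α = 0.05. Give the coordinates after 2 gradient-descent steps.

∇E = (2s - 1, 8t - 6)
Step 1: at (-4, 2), ∇E = (-9, 10) → (-4, 2) − 0.05·(-9, 10) = (-3.55, 1.5)
Step 2: at (-3.55, 1.5), ∇E = (-8.1, 6) → (-3.55, 1.5) − 0.05·(-8.1, 6) = (-3.145, 1.2)

(-3.145, 1.2)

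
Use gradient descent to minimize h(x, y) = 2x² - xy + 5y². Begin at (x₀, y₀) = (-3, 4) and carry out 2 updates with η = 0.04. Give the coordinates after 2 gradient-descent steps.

(-1.8912, 1.2736)

∇h = (4x - y, -x + 10y)
(x₁, y₁) = (-3, 4) − 0.04·(-16, 43) = (-2.36, 2.28)
(x₂, y₂) = (-2.36, 2.28) − 0.04·(-11.72, 25.16) = (-1.8912, 1.2736)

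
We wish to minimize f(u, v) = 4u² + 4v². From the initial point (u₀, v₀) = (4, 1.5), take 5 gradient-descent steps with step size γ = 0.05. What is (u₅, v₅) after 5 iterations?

(0.31104, 0.11664)

∇f = (8u, 8v)
(u₁, v₁) = (4, 1.5) − 0.05·(32, 12) = (2.4, 0.9)
(u₂, v₂) = (2.4, 0.9) − 0.05·(19.2, 7.2) = (1.44, 0.54)
(u₃, v₃) = (1.44, 0.54) − 0.05·(11.52, 4.32) = (0.864, 0.324)
(u₄, v₄) = (0.864, 0.324) − 0.05·(6.912, 2.592) = (0.5184, 0.1944)
(u₅, v₅) = (0.5184, 0.1944) − 0.05·(4.1472, 1.5552) = (0.31104, 0.11664)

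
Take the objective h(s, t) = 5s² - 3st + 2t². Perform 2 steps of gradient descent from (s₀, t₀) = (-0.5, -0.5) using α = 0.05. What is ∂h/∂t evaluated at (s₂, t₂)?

∇h = (10s - 3t, -3s + 4t)
Step 1: at (-0.5, -0.5), ∇h = (-3.5, -0.5) → (-0.5, -0.5) − 0.05·(-3.5, -0.5) = (-0.325, -0.475)
Step 2: at (-0.325, -0.475), ∇h = (-1.825, -0.925) → (-0.325, -0.475) − 0.05·(-1.825, -0.925) = (-0.23375, -0.42875)
∂h/∂t at (-0.23375, -0.42875) = -1.01375

-1.01375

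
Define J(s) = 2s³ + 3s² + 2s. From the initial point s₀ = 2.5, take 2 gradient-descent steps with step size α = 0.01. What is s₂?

J′(s) = 6s² + 6s + 2
s₁ = 2.5 − 0.01·54.5 = 1.955
s₂ = 1.955 − 0.01·36.66215 = 1.5883785

1.5883785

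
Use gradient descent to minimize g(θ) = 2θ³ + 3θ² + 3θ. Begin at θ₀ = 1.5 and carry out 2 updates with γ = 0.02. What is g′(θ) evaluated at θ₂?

g′(θ) = 6θ² + 6θ + 3
θ₁ = 1.5 − 0.02·25.5 = 0.99
θ₂ = 0.99 − 0.02·14.8206 = 0.693588
g′(θ) at (0.693588) = 10.047913882464

10.047913882464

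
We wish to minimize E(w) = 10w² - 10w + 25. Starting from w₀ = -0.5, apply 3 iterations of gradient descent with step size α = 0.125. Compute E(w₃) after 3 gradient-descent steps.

136.40625

E′(w) = 20w - 10
w₁ = -0.5 − 0.125·(-20) = 2
w₂ = 2 − 0.125·30 = -1.75
w₃ = -1.75 − 0.125·(-45) = 3.875
E(3.875) = 136.40625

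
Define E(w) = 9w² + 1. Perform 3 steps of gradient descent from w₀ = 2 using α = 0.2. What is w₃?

E′(w) = 18w
Step 1: E′(2) = 36; w₁ = 2 − 0.2·36 = -5.2
Step 2: E′(-5.2) = -93.6; w₂ = -5.2 − 0.2·(-93.6) = 13.52
Step 3: E′(13.52) = 243.36; w₃ = 13.52 − 0.2·243.36 = -35.152

-35.152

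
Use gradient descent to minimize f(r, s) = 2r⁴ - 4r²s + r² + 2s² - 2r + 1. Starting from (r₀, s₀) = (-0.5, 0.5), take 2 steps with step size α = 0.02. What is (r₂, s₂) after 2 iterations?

(-0.42135424, 0.458528)

∇f = (8r³ - 8rs + 2r - 2, -4r² + 4s)
(r₁, s₁) = (-0.5, 0.5) − 0.02·(-2, 1) = (-0.46, 0.48)
(r₂, s₂) = (-0.46, 0.48) − 0.02·(-1.932288, 1.0736) = (-0.42135424, 0.458528)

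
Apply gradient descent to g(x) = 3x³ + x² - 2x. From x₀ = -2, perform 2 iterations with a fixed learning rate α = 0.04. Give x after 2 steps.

g′(x) = 9x² + 2x - 2
x₁ = -2 − 0.04·30 = -3.2
x₂ = -3.2 − 0.04·83.76 = -6.5504

-6.5504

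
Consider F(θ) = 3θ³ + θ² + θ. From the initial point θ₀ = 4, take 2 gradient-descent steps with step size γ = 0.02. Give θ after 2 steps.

F′(θ) = 9θ² + 2θ + 1
Step 1: F′(4) = 153; θ₁ = 4 − 0.02·153 = 0.94
Step 2: F′(0.94) = 10.8324; θ₂ = 0.94 − 0.02·10.8324 = 0.723352

0.723352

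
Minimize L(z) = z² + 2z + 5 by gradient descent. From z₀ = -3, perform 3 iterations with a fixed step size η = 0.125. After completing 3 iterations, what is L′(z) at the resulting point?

L′(z) = 2z + 2
Step 1: L′(-3) = -4; z₁ = -3 − 0.125·(-4) = -2.5
Step 2: L′(-2.5) = -3; z₂ = -2.5 − 0.125·(-3) = -2.125
Step 3: L′(-2.125) = -2.25; z₃ = -2.125 − 0.125·(-2.25) = -1.84375
L′(z) at (-1.84375) = -1.6875

-1.6875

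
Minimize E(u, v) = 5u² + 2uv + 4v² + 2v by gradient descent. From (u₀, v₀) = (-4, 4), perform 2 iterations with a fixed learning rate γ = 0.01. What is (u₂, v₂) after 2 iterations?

(-3.3868, 3.4944)

∇E = (10u + 2v, 2u + 8v + 2)
Step 1: at (-4, 4), ∇E = (-32, 26) → (-4, 4) − 0.01·(-32, 26) = (-3.68, 3.74)
Step 2: at (-3.68, 3.74), ∇E = (-29.32, 24.56) → (-3.68, 3.74) − 0.01·(-29.32, 24.56) = (-3.3868, 3.4944)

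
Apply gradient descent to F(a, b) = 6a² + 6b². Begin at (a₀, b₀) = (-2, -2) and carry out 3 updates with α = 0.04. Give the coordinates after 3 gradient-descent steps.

(-0.281216, -0.281216)

∇F = (12a, 12b)
(a₁, b₁) = (-2, -2) − 0.04·(-24, -24) = (-1.04, -1.04)
(a₂, b₂) = (-1.04, -1.04) − 0.04·(-12.48, -12.48) = (-0.5408, -0.5408)
(a₃, b₃) = (-0.5408, -0.5408) − 0.04·(-6.4896, -6.4896) = (-0.281216, -0.281216)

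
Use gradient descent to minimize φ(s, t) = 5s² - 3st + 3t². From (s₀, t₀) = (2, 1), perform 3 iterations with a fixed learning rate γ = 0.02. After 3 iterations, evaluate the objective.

6.200033248448

∇φ = (10s - 3t, -3s + 6t)
(s₁, t₁) = (2, 1) − 0.02·(17, 0) = (1.66, 1)
(s₂, t₂) = (1.66, 1) − 0.02·(13.6, 1.02) = (1.388, 0.9796)
(s₃, t₃) = (1.388, 0.9796) − 0.02·(10.9412, 1.7136) = (1.169176, 0.945328)
φ(1.169176, 0.945328) = 6.200033248448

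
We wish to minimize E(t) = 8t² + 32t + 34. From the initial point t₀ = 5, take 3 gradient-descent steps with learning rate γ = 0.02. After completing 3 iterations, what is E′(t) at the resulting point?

35.216384

E′(t) = 16t + 32
t₁ = 5 − 0.02·112 = 2.76
t₂ = 2.76 − 0.02·76.16 = 1.2368
t₃ = 1.2368 − 0.02·51.7888 = 0.201024
E′(t) at (0.201024) = 35.216384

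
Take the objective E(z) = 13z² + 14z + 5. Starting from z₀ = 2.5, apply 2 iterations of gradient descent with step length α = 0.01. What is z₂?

E′(z) = 26z + 14
Step 1: E′(2.5) = 79; z₁ = 2.5 − 0.01·79 = 1.71
Step 2: E′(1.71) = 58.46; z₂ = 1.71 − 0.01·58.46 = 1.1254

1.1254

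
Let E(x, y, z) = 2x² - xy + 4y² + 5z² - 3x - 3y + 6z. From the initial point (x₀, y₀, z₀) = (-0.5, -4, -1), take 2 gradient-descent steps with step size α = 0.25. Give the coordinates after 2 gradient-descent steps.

∇E = (4x - y - 3, -x + 8y - 3, 10z + 6)
Step 1: at (-0.5, -4, -1), ∇E = (-1, -34.5, -4) → (-0.5, -4, -1) − 0.25·(-1, -34.5, -4) = (-0.25, 4.625, 0)
Step 2: at (-0.25, 4.625, 0), ∇E = (-8.625, 34.25, 6) → (-0.25, 4.625, 0) − 0.25·(-8.625, 34.25, 6) = (1.90625, -3.9375, -1.5)

(1.90625, -3.9375, -1.5)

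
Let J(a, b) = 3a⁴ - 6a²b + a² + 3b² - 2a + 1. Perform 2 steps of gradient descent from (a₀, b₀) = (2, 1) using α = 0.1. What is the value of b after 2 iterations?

∇J = (12a³ - 12ab + 2a - 2, -6a² + 6b)
(a₁, b₁) = (2, 1) − 0.1·(74, -18) = (-5.4, 2.8)
(a₂, b₂) = (-5.4, 2.8) − 0.1·(-1720.928, -158.16) = (166.6928, 18.616)
b = 18.616

18.616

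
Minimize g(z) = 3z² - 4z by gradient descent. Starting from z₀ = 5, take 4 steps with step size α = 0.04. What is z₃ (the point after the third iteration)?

g′(z) = 6z - 4
Step 1: g′(5) = 26; z₁ = 5 − 0.04·26 = 3.96
Step 2: g′(3.96) = 19.76; z₂ = 3.96 − 0.04·19.76 = 3.1696
Step 3: g′(3.1696) = 15.0176; z₃ = 3.1696 − 0.04·15.0176 = 2.568896

2.568896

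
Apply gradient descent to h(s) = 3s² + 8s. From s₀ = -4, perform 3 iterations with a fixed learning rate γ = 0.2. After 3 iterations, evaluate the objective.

h′(s) = 6s + 8
s₁ = -4 − 0.2·(-16) = -0.8
s₂ = -0.8 − 0.2·3.2 = -1.44
s₃ = -1.44 − 0.2·(-0.64) = -1.312
h(-1.312) = -5.331968

-5.331968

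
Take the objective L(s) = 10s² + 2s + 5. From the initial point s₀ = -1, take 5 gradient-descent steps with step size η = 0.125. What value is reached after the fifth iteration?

L′(s) = 20s + 2
Step 1: L′(-1) = -18; s₁ = -1 − 0.125·(-18) = 1.25
Step 2: L′(1.25) = 27; s₂ = 1.25 − 0.125·27 = -2.125
Step 3: L′(-2.125) = -40.5; s₃ = -2.125 − 0.125·(-40.5) = 2.9375
Step 4: L′(2.9375) = 60.75; s₄ = 2.9375 − 0.125·60.75 = -4.65625
Step 5: L′(-4.65625) = -91.125; s₅ = -4.65625 − 0.125·(-91.125) = 6.734375

6.734375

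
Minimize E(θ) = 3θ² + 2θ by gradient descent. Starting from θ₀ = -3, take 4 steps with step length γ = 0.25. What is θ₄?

E′(θ) = 6θ + 2
θ₁ = -3 − 0.25·(-16) = 1
θ₂ = 1 − 0.25·8 = -1
θ₃ = -1 − 0.25·(-4) = 0
θ₄ = 0 − 0.25·2 = -0.5

-0.5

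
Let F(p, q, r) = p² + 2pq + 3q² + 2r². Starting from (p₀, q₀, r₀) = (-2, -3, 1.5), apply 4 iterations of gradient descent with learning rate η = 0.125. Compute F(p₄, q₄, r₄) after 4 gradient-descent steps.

0.098388671875

∇F = (2p + 2q, 2p + 6q, 4r)
(p₁, q₁, r₁) = (-2, -3, 1.5) − 0.125·(-10, -22, 6) = (-0.75, -0.25, 0.75)
(p₂, q₂, r₂) = (-0.75, -0.25, 0.75) − 0.125·(-2, -3, 3) = (-0.5, 0.125, 0.375)
(p₃, q₃, r₃) = (-0.5, 0.125, 0.375) − 0.125·(-0.75, -0.25, 1.5) = (-0.40625, 0.15625, 0.1875)
(p₄, q₄, r₄) = (-0.40625, 0.15625, 0.1875) − 0.125·(-0.5, 0.125, 0.75) = (-0.34375, 0.140625, 0.09375)
F(-0.34375, 0.140625, 0.09375) = 0.098388671875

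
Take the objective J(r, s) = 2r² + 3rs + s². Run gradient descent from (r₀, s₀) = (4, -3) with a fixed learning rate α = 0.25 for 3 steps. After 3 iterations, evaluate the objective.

∇J = (4r + 3s, 3r + 2s)
(r₁, s₁) = (4, -3) − 0.25·(7, 6) = (2.25, -4.5)
(r₂, s₂) = (2.25, -4.5) − 0.25·(-4.5, -2.25) = (3.375, -3.9375)
(r₃, s₃) = (3.375, -3.9375) − 0.25·(1.6875, 2.25) = (2.953125, -4.5)
J(2.953125, -4.5) = -2.17529296875

-2.17529296875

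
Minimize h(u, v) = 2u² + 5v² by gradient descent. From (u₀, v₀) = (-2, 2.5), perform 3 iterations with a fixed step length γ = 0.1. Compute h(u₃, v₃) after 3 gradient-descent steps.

0.373248

∇h = (4u, 10v)
(u₁, v₁) = (-2, 2.5) − 0.1·(-8, 25) = (-1.2, 0)
(u₂, v₂) = (-1.2, 0) − 0.1·(-4.8, 0) = (-0.72, 0)
(u₃, v₃) = (-0.72, 0) − 0.1·(-2.88, 0) = (-0.432, 0)
h(-0.432, 0) = 0.373248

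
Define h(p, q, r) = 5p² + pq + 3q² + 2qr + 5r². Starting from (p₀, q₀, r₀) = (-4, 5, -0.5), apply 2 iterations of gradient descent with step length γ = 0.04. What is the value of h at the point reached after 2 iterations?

∇h = (10p + q, p + 6q + 2r, 2q + 10r)
(p₁, q₁, r₁) = (-4, 5, -0.5) − 0.04·(-35, 25, 5) = (-2.6, 4, -0.7)
(p₂, q₂, r₂) = (-2.6, 4, -0.7) − 0.04·(-22, 20, 1) = (-1.72, 3.2, -0.74)
h(-1.72, 3.2, -0.74) = 38.01

38.01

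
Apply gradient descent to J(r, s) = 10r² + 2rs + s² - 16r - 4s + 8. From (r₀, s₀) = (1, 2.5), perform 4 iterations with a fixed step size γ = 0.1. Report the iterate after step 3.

(0.112, 1.9)

∇J = (20r + 2s - 16, 2r + 2s - 4)
Step 1: at (1, 2.5), ∇J = (9, 3) → (1, 2.5) − 0.1·(9, 3) = (0.1, 2.2)
Step 2: at (0.1, 2.2), ∇J = (-9.6, 0.6) → (0.1, 2.2) − 0.1·(-9.6, 0.6) = (1.06, 2.14)
Step 3: at (1.06, 2.14), ∇J = (9.48, 2.4) → (1.06, 2.14) − 0.1·(9.48, 2.4) = (0.112, 1.9)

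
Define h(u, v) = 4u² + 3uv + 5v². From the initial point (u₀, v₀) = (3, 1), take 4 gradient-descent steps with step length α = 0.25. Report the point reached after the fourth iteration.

∇h = (8u + 3v, 3u + 10v)
Step 1: at (3, 1), ∇h = (27, 19) → (3, 1) − 0.25·(27, 19) = (-3.75, -3.75)
Step 2: at (-3.75, -3.75), ∇h = (-41.25, -48.75) → (-3.75, -3.75) − 0.25·(-41.25, -48.75) = (6.5625, 8.4375)
Step 3: at (6.5625, 8.4375), ∇h = (77.8125, 104.0625) → (6.5625, 8.4375) − 0.25·(77.8125, 104.0625) = (-12.890625, -17.578125)
Step 4: at (-12.890625, -17.578125), ∇h = (-155.859375, -214.453125) → (-12.890625, -17.578125) − 0.25·(-155.859375, -214.453125) = (26.07421875, 36.03515625)

(26.07421875, 36.03515625)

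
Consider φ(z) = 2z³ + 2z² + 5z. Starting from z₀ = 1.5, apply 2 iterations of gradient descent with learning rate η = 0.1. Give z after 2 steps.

φ′(z) = 6z² + 4z + 5
Step 1: φ′(1.5) = 24.5; z₁ = 1.5 − 0.1·24.5 = -0.95
Step 2: φ′(-0.95) = 6.615; z₂ = -0.95 − 0.1·6.615 = -1.6115

-1.6115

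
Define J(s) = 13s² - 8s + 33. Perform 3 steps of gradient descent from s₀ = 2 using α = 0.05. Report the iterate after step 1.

-0.2

J′(s) = 26s - 8
s₁ = 2 − 0.05·44 = -0.2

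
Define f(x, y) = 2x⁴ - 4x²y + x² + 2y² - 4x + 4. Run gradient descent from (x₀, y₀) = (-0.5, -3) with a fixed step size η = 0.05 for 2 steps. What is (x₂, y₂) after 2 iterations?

∇f = (8x³ - 8xy + 2x - 4, -4x² + 4y)
Step 1: at (-0.5, -3), ∇f = (-18, -13) → (-0.5, -3) − 0.05·(-18, -13) = (0.4, -2.35)
Step 2: at (0.4, -2.35), ∇f = (4.832, -10.04) → (0.4, -2.35) − 0.05·(4.832, -10.04) = (0.1584, -1.848)

(0.1584, -1.848)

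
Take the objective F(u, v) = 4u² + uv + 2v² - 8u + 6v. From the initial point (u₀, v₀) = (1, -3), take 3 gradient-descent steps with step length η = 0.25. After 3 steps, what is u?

∇F = (8u + v - 8, u + 4v + 6)
(u₁, v₁) = (1, -3) − 0.25·(-3, -5) = (1.75, -1.75)
(u₂, v₂) = (1.75, -1.75) − 0.25·(4.25, 0.75) = (0.6875, -1.9375)
(u₃, v₃) = (0.6875, -1.9375) − 0.25·(-4.4375, -1.0625) = (1.796875, -1.671875)
u = 1.796875

1.796875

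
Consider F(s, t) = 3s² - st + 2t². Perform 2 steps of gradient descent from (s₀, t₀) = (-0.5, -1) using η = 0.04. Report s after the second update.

-0.3536

∇F = (6s - t, -s + 4t)
(s₁, t₁) = (-0.5, -1) − 0.04·(-2, -3.5) = (-0.42, -0.86)
(s₂, t₂) = (-0.42, -0.86) − 0.04·(-1.66, -3.02) = (-0.3536, -0.7392)
s = -0.3536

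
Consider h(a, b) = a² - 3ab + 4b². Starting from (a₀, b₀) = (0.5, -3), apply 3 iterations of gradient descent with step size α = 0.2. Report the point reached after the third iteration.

∇h = (2a - 3b, -3a + 8b)
Step 1: at (0.5, -3), ∇h = (10, -25.5) → (0.5, -3) − 0.2·(10, -25.5) = (-1.5, 2.1)
Step 2: at (-1.5, 2.1), ∇h = (-9.3, 21.3) → (-1.5, 2.1) − 0.2·(-9.3, 21.3) = (0.36, -2.16)
Step 3: at (0.36, -2.16), ∇h = (7.2, -18.36) → (0.36, -2.16) − 0.2·(7.2, -18.36) = (-1.08, 1.512)

(-1.08, 1.512)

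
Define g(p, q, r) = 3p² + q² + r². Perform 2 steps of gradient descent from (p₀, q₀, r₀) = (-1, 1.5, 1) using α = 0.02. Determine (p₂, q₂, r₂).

∇g = (6p, 2q, 2r)
Step 1: at (-1, 1.5, 1), ∇g = (-6, 3, 2) → (-1, 1.5, 1) − 0.02·(-6, 3, 2) = (-0.88, 1.44, 0.96)
Step 2: at (-0.88, 1.44, 0.96), ∇g = (-5.28, 2.88, 1.92) → (-0.88, 1.44, 0.96) − 0.02·(-5.28, 2.88, 1.92) = (-0.7744, 1.3824, 0.9216)

(-0.7744, 1.3824, 0.9216)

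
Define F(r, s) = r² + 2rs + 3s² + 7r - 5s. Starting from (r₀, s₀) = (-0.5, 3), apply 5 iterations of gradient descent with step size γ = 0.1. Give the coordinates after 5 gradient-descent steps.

∇F = (2r + 2s + 7, 2r + 6s - 5)
(r₁, s₁) = (-0.5, 3) − 0.1·(12, 12) = (-1.7, 1.8)
(r₂, s₂) = (-1.7, 1.8) − 0.1·(7.2, 2.4) = (-2.42, 1.56)
(r₃, s₃) = (-2.42, 1.56) − 0.1·(5.28, -0.48) = (-2.948, 1.608)
(r₄, s₄) = (-2.948, 1.608) − 0.1·(4.32, -1.248) = (-3.38, 1.7328)
(r₅, s₅) = (-3.38, 1.7328) − 0.1·(3.7056, -1.3632) = (-3.75056, 1.86912)

(-3.75056, 1.86912)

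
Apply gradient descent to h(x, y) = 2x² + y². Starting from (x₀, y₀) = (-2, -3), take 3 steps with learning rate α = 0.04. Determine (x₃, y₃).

∇h = (4x, 2y)
Step 1: at (-2, -3), ∇h = (-8, -6) → (-2, -3) − 0.04·(-8, -6) = (-1.68, -2.76)
Step 2: at (-1.68, -2.76), ∇h = (-6.72, -5.52) → (-1.68, -2.76) − 0.04·(-6.72, -5.52) = (-1.4112, -2.5392)
Step 3: at (-1.4112, -2.5392), ∇h = (-5.6448, -5.0784) → (-1.4112, -2.5392) − 0.04·(-5.6448, -5.0784) = (-1.185408, -2.336064)

(-1.185408, -2.336064)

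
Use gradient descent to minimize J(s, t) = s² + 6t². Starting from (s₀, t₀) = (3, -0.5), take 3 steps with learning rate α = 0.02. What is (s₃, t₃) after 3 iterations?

∇J = (2s, 12t)
(s₁, t₁) = (3, -0.5) − 0.02·(6, -6) = (2.88, -0.38)
(s₂, t₂) = (2.88, -0.38) − 0.02·(5.76, -4.56) = (2.7648, -0.2888)
(s₃, t₃) = (2.7648, -0.2888) − 0.02·(5.5296, -3.4656) = (2.654208, -0.219488)

(2.654208, -0.219488)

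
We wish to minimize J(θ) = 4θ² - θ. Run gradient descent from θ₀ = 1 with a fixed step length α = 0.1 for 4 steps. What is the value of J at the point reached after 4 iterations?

J′(θ) = 8θ - 1
Step 1: J′(1) = 7; θ₁ = 1 − 0.1·7 = 0.3
Step 2: J′(0.3) = 1.4; θ₂ = 0.3 − 0.1·1.4 = 0.16
Step 3: J′(0.16) = 0.28; θ₃ = 0.16 − 0.1·0.28 = 0.132
Step 4: J′(0.132) = 0.056; θ₄ = 0.132 − 0.1·0.056 = 0.1264
J(0.1264) = -0.06249216

-0.06249216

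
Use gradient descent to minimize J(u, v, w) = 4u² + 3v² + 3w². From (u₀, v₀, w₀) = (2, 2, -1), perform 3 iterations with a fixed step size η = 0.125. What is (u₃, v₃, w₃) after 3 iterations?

∇J = (8u, 6v, 6w)
(u₁, v₁, w₁) = (2, 2, -1) − 0.125·(16, 12, -6) = (0, 0.5, -0.25)
(u₂, v₂, w₂) = (0, 0.5, -0.25) − 0.125·(0, 3, -1.5) = (0, 0.125, -0.0625)
(u₃, v₃, w₃) = (0, 0.125, -0.0625) − 0.125·(0, 0.75, -0.375) = (0, 0.03125, -0.015625)

(0, 0.03125, -0.015625)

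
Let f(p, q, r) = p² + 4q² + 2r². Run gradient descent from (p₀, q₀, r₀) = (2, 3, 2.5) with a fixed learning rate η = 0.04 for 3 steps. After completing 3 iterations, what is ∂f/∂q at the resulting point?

7.546368

∇f = (2p, 8q, 4r)
(p₁, q₁, r₁) = (2, 3, 2.5) − 0.04·(4, 24, 10) = (1.84, 2.04, 2.1)
(p₂, q₂, r₂) = (1.84, 2.04, 2.1) − 0.04·(3.68, 16.32, 8.4) = (1.6928, 1.3872, 1.764)
(p₃, q₃, r₃) = (1.6928, 1.3872, 1.764) − 0.04·(3.3856, 11.0976, 7.056) = (1.557376, 0.943296, 1.48176)
∂f/∂q at (1.557376, 0.943296, 1.48176) = 7.546368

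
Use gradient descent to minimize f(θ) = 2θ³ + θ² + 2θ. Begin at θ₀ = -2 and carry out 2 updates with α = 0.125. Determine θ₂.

-20.734375

f′(θ) = 6θ² + 2θ + 2
θ₁ = -2 − 0.125·22 = -4.75
θ₂ = -4.75 − 0.125·127.875 = -20.734375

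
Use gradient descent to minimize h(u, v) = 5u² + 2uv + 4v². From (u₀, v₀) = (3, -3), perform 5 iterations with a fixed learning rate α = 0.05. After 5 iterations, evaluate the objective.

0.9307440117

∇h = (10u + 2v, 2u + 8v)
Step 1: at (3, -3), ∇h = (24, -18) → (3, -3) − 0.05·(24, -18) = (1.8, -2.1)
Step 2: at (1.8, -2.1), ∇h = (13.8, -13.2) → (1.8, -2.1) − 0.05·(13.8, -13.2) = (1.11, -1.44)
Step 3: at (1.11, -1.44), ∇h = (8.22, -9.3) → (1.11, -1.44) − 0.05·(8.22, -9.3) = (0.699, -0.975)
Step 4: at (0.699, -0.975), ∇h = (5.04, -6.402) → (0.699, -0.975) − 0.05·(5.04, -6.402) = (0.447, -0.6549)
Step 5: at (0.447, -0.6549), ∇h = (3.1602, -4.3452) → (0.447, -0.6549) − 0.05·(3.1602, -4.3452) = (0.28899, -0.43764)
h(0.28899, -0.43764) = 0.9307440117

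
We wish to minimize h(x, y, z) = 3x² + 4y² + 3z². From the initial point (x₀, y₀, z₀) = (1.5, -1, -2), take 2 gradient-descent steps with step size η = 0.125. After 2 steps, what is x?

∇h = (6x, 8y, 6z)
(x₁, y₁, z₁) = (1.5, -1, -2) − 0.125·(9, -8, -12) = (0.375, 0, -0.5)
(x₂, y₂, z₂) = (0.375, 0, -0.5) − 0.125·(2.25, 0, -3) = (0.09375, 0, -0.125)
x = 0.09375

0.09375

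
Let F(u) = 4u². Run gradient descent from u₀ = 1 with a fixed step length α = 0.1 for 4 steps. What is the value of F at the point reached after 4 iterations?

F′(u) = 8u
u₁ = 1 − 0.1·8 = 0.2
u₂ = 0.2 − 0.1·1.6 = 0.04
u₃ = 0.04 − 0.1·0.32 = 0.008
u₄ = 0.008 − 0.1·0.064 = 0.0016
F(0.0016) = 0.00001024

0.00001024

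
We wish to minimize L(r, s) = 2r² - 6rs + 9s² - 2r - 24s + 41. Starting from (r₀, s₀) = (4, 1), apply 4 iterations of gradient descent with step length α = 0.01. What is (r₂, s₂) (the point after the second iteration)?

∇L = (4r - 6s - 2, -6r + 18s - 24)
(r₁, s₁) = (4, 1) − 0.01·(8, -30) = (3.92, 1.3)
(r₂, s₂) = (3.92, 1.3) − 0.01·(5.88, -24.12) = (3.8612, 1.5412)

(3.8612, 1.5412)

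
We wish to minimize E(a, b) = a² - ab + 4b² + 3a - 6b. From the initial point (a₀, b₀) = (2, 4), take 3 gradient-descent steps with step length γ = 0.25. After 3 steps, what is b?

∇E = (2a - b + 3, -a + 8b - 6)
(a₁, b₁) = (2, 4) − 0.25·(3, 24) = (1.25, -2)
(a₂, b₂) = (1.25, -2) − 0.25·(7.5, -23.25) = (-0.625, 3.8125)
(a₃, b₃) = (-0.625, 3.8125) − 0.25·(-2.0625, 25.125) = (-0.109375, -2.46875)
b = -2.46875

-2.46875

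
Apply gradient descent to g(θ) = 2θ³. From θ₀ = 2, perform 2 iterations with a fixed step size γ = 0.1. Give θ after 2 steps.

g′(θ) = 6θ²
Step 1: g′(2) = 24; θ₁ = 2 − 0.1·24 = -0.4
Step 2: g′(-0.4) = 0.96; θ₂ = -0.4 − 0.1·0.96 = -0.496

-0.496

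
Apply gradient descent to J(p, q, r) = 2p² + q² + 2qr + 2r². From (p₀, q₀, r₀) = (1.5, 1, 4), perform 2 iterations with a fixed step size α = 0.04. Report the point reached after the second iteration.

∇J = (4p, 2q + 2r, 2q + 4r)
(p₁, q₁, r₁) = (1.5, 1, 4) − 0.04·(6, 10, 18) = (1.26, 0.6, 3.28)
(p₂, q₂, r₂) = (1.26, 0.6, 3.28) − 0.04·(5.04, 7.76, 14.32) = (1.0584, 0.2896, 2.7072)

(1.0584, 0.2896, 2.7072)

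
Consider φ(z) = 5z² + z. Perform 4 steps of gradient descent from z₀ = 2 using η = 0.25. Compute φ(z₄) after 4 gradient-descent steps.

φ′(z) = 10z + 1
Step 1: φ′(2) = 21; z₁ = 2 − 0.25·21 = -3.25
Step 2: φ′(-3.25) = -31.5; z₂ = -3.25 − 0.25·(-31.5) = 4.625
Step 3: φ′(4.625) = 47.25; z₃ = 4.625 − 0.25·47.25 = -7.1875
Step 4: φ′(-7.1875) = -70.875; z₄ = -7.1875 − 0.25·(-70.875) = 10.53125
φ(10.53125) = 565.0673828125

565.0673828125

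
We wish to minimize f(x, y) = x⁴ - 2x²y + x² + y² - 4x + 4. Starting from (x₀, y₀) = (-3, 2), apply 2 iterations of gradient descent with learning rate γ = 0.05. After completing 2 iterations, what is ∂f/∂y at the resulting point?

-0.10911432

∇f = (4x³ - 4xy + 2x - 4, -2x² + 2y)
Step 1: at (-3, 2), ∇f = (-94, -14) → (-3, 2) − 0.05·(-94, -14) = (1.7, 2.7)
Step 2: at (1.7, 2.7), ∇f = (0.692, -0.38) → (1.7, 2.7) − 0.05·(0.692, -0.38) = (1.6654, 2.719)
∂f/∂y at (1.6654, 2.719) = -0.10911432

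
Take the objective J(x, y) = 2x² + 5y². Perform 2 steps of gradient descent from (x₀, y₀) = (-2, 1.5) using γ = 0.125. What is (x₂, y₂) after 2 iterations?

∇J = (4x, 10y)
Step 1: at (-2, 1.5), ∇J = (-8, 15) → (-2, 1.5) − 0.125·(-8, 15) = (-1, -0.375)
Step 2: at (-1, -0.375), ∇J = (-4, -3.75) → (-1, -0.375) − 0.125·(-4, -3.75) = (-0.5, 0.09375)

(-0.5, 0.09375)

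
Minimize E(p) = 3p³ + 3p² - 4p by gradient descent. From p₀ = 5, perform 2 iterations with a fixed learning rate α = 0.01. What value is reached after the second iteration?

1.822591

E′(p) = 9p² + 6p - 4
p₁ = 5 − 0.01·251 = 2.49
p₂ = 2.49 − 0.01·66.7409 = 1.822591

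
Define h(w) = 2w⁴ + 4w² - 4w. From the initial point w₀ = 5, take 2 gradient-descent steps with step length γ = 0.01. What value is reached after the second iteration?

h′(w) = 8w³ + 8w - 4
Step 1: h′(5) = 1036; w₁ = 5 − 0.01·1036 = -5.36
Step 2: h′(-5.36) = -1278.805248; w₂ = -5.36 − 0.01·(-1278.805248) = 7.42805248

7.42805248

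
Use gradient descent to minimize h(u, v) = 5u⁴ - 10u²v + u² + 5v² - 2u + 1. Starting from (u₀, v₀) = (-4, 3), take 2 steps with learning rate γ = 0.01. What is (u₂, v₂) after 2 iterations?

∇h = (20u³ - 20uv + 2u - 2, -10u² + 10v)
Step 1: at (-4, 3), ∇h = (-1050, -130) → (-4, 3) − 0.01·(-1050, -130) = (6.5, 4.3)
Step 2: at (6.5, 4.3), ∇h = (4944.5, -379.5) → (6.5, 4.3) − 0.01·(4944.5, -379.5) = (-42.945, 8.095)

(-42.945, 8.095)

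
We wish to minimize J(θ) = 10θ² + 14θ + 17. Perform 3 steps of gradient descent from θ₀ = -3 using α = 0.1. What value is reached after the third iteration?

1.6

J′(θ) = 20θ + 14
θ₁ = -3 − 0.1·(-46) = 1.6
θ₂ = 1.6 − 0.1·46 = -3
θ₃ = -3 − 0.1·(-46) = 1.6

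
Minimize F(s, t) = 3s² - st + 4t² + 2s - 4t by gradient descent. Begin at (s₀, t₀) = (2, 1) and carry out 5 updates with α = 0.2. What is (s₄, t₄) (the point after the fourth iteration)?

(-0.224, 0.3936)

∇F = (6s - t + 2, -s + 8t - 4)
Step 1: at (2, 1), ∇F = (13, 2) → (2, 1) − 0.2·(13, 2) = (-0.6, 0.6)
Step 2: at (-0.6, 0.6), ∇F = (-2.2, 1.4) → (-0.6, 0.6) − 0.2·(-2.2, 1.4) = (-0.16, 0.32)
Step 3: at (-0.16, 0.32), ∇F = (0.72, -1.28) → (-0.16, 0.32) − 0.2·(0.72, -1.28) = (-0.304, 0.576)
Step 4: at (-0.304, 0.576), ∇F = (-0.4, 0.912) → (-0.304, 0.576) − 0.2·(-0.4, 0.912) = (-0.224, 0.3936)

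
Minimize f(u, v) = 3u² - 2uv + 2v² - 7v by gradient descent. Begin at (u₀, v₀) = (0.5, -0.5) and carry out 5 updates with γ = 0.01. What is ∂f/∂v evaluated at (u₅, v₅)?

-7.86223088

∇f = (6u - 2v, -2u + 4v - 7)
Step 1: at (0.5, -0.5), ∇f = (4, -10) → (0.5, -0.5) − 0.01·(4, -10) = (0.46, -0.4)
Step 2: at (0.46, -0.4), ∇f = (3.56, -9.52) → (0.46, -0.4) − 0.01·(3.56, -9.52) = (0.4244, -0.3048)
Step 3: at (0.4244, -0.3048), ∇f = (3.156, -9.068) → (0.4244, -0.3048) − 0.01·(3.156, -9.068) = (0.39284, -0.21412)
Step 4: at (0.39284, -0.21412), ∇f = (2.78528, -8.64216) → (0.39284, -0.21412) − 0.01·(2.78528, -8.64216) = (0.3649872, -0.1276984)
Step 5: at (0.3649872, -0.1276984), ∇f = (2.44532, -8.240768) → (0.3649872, -0.1276984) − 0.01·(2.44532, -8.240768) = (0.340534, -0.04529072)
∂f/∂v at (0.340534, -0.04529072) = -7.86223088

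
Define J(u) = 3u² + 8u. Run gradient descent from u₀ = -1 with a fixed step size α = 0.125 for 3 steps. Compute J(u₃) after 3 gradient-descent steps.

-5.333251953125

J′(u) = 6u + 8
u₁ = -1 − 0.125·2 = -1.25
u₂ = -1.25 − 0.125·0.5 = -1.3125
u₃ = -1.3125 − 0.125·0.125 = -1.328125
J(-1.328125) = -5.333251953125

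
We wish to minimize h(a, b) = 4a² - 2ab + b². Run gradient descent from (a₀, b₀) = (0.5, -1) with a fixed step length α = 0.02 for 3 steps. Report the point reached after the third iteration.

(0.201056, -0.840448)

∇h = (8a - 2b, -2a + 2b)
(a₁, b₁) = (0.5, -1) − 0.02·(6, -3) = (0.38, -0.94)
(a₂, b₂) = (0.38, -0.94) − 0.02·(4.92, -2.64) = (0.2816, -0.8872)
(a₃, b₃) = (0.2816, -0.8872) − 0.02·(4.0272, -2.3376) = (0.201056, -0.840448)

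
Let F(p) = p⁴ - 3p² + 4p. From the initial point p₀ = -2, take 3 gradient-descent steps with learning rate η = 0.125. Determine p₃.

-1.3125

F′(p) = 4p³ - 6p + 4
p₁ = -2 − 0.125·(-16) = 0
p₂ = 0 − 0.125·4 = -0.5
p₃ = -0.5 − 0.125·6.5 = -1.3125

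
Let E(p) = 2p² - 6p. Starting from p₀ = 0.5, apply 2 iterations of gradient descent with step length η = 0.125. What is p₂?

E′(p) = 4p - 6
Step 1: E′(0.5) = -4; p₁ = 0.5 − 0.125·(-4) = 1
Step 2: E′(1) = -2; p₂ = 1 − 0.125·(-2) = 1.25

1.25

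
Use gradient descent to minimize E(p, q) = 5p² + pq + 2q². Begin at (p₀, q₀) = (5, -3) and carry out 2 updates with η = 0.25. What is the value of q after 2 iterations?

∇E = (10p + q, p + 4q)
(p₁, q₁) = (5, -3) − 0.25·(47, -7) = (-6.75, -1.25)
(p₂, q₂) = (-6.75, -1.25) − 0.25·(-68.75, -11.75) = (10.4375, 1.6875)
q = 1.6875

1.6875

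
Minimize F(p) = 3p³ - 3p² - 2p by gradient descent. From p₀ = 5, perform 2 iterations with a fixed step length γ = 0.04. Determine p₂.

F′(p) = 9p² - 6p - 2
Step 1: F′(5) = 193; p₁ = 5 − 0.04·193 = -2.72
Step 2: F′(-2.72) = 80.9056; p₂ = -2.72 − 0.04·80.9056 = -5.956224

-5.956224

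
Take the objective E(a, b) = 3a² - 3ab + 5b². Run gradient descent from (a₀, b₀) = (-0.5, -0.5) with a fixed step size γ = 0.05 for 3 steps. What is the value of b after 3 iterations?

∇E = (6a - 3b, -3a + 10b)
Step 1: at (-0.5, -0.5), ∇E = (-1.5, -3.5) → (-0.5, -0.5) − 0.05·(-1.5, -3.5) = (-0.425, -0.325)
Step 2: at (-0.425, -0.325), ∇E = (-1.575, -1.975) → (-0.425, -0.325) − 0.05·(-1.575, -1.975) = (-0.34625, -0.22625)
Step 3: at (-0.34625, -0.22625), ∇E = (-1.39875, -1.22375) → (-0.34625, -0.22625) − 0.05·(-1.39875, -1.22375) = (-0.2763125, -0.1650625)
b = -0.1650625

-0.1650625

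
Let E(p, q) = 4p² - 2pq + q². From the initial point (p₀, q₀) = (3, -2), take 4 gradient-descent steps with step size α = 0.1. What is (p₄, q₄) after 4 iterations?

∇E = (8p - 2q, -2p + 2q)
Step 1: at (3, -2), ∇E = (28, -10) → (3, -2) − 0.1·(28, -10) = (0.2, -1)
Step 2: at (0.2, -1), ∇E = (3.6, -2.4) → (0.2, -1) − 0.1·(3.6, -2.4) = (-0.16, -0.76)
Step 3: at (-0.16, -0.76), ∇E = (0.24, -1.2) → (-0.16, -0.76) − 0.1·(0.24, -1.2) = (-0.184, -0.64)
Step 4: at (-0.184, -0.64), ∇E = (-0.192, -0.912) → (-0.184, -0.64) − 0.1·(-0.192, -0.912) = (-0.1648, -0.5488)

(-0.1648, -0.5488)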